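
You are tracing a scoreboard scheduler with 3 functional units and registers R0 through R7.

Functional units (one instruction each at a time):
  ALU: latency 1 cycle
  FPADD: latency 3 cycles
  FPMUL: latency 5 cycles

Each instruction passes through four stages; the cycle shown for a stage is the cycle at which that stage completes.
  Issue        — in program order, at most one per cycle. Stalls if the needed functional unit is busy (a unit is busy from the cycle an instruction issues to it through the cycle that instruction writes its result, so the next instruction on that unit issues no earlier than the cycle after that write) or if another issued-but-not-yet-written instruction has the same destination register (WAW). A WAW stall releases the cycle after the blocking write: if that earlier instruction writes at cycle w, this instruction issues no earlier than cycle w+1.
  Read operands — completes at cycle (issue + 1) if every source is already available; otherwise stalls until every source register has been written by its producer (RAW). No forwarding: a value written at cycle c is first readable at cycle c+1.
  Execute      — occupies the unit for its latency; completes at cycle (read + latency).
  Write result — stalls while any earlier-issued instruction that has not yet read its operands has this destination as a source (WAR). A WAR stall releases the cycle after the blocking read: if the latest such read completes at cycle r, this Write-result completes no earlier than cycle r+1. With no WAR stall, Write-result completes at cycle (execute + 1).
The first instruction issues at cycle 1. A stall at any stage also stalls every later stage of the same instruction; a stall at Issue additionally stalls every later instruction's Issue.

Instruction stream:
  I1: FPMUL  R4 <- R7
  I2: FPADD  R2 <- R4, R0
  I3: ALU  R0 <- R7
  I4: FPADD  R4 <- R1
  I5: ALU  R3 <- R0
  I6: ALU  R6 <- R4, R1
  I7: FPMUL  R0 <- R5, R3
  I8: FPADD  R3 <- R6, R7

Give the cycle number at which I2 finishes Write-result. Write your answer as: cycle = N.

cycle = 13

I1: IS=1 RO=2 EX=7 WR=8
I2: IS=2 RO=9 EX=12 WR=13  [RAW R4: wait I1 write@8]
I3: IS=3 RO=4 EX=5 WR=10  [WAR R0: wait I2 read@9]
I4: IS=14 RO=15 EX=18 WR=19  [struct: FPADD busy until I2 writes@13]
I5: IS=15 RO=16 EX=17 WR=18
I6: IS=19 RO=20 EX=21 WR=22  [struct: ALU busy until I5 writes@18]
I7: IS=20 RO=21 EX=26 WR=27
I8: IS=21 RO=23 EX=26 WR=27  [RAW R6: wait I6 write@22]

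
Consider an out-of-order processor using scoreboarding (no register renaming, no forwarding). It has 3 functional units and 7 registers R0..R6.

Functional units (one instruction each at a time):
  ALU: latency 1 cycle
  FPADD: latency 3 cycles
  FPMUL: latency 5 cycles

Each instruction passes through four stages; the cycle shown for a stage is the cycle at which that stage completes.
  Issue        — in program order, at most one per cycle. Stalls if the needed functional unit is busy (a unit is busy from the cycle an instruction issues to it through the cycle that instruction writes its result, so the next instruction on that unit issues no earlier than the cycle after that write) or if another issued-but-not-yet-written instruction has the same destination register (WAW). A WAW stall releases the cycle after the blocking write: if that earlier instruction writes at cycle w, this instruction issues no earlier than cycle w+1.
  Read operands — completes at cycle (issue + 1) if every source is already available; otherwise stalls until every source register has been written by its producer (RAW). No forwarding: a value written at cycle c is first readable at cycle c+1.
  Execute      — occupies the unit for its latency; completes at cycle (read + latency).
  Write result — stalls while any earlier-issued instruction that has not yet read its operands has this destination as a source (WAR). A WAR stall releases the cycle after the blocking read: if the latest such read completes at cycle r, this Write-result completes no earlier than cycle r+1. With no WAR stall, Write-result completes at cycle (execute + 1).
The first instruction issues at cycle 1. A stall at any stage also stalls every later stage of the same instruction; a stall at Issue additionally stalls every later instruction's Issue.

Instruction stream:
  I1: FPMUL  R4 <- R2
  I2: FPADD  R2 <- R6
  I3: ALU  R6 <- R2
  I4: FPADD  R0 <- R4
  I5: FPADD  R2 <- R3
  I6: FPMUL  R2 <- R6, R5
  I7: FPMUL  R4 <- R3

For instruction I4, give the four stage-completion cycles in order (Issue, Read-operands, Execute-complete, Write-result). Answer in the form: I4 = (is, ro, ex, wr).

I1  is:1  ro:2  ex:7  wr:8
I2  is:2  ro:3  ex:6  wr:7
I3  is:3  ro:8  ex:9  wr:10  — RAW R2: wait I2 write@7
I4  is:8  ro:9  ex:12  wr:13  — struct: FPADD busy until I2 writes@7
I5  is:14  ro:15  ex:18  wr:19  — struct: FPADD busy until I4 writes@13
I6  is:20  ro:21  ex:26  wr:27  — WAW R2: wait I5 write@19
I7  is:28  ro:29  ex:34  wr:35  — struct: FPMUL busy until I6 writes@27

I4 = (8, 9, 12, 13)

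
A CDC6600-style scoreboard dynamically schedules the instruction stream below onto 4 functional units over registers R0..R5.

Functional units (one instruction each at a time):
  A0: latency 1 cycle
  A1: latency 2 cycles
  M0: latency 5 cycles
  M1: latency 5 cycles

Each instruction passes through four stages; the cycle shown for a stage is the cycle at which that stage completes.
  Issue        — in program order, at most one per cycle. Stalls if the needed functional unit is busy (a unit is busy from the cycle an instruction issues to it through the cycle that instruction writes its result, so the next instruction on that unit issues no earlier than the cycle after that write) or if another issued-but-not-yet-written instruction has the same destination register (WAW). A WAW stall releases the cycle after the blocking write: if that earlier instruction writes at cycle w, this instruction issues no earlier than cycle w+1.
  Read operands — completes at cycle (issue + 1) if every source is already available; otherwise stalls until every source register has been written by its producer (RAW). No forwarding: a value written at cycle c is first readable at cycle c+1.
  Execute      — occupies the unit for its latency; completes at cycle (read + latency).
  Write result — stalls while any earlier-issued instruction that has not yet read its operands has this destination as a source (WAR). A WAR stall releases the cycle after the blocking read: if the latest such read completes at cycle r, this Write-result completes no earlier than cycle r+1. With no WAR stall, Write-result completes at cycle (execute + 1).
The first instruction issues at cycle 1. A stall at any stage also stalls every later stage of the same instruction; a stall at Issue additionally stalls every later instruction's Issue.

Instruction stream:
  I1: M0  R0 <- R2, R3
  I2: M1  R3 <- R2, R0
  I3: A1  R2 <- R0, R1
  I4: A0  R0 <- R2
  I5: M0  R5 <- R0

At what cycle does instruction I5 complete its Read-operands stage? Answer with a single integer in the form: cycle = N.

I1  is:1  ro:2  ex:7  wr:8
I2  is:2  ro:9  ex:14  wr:15  — RAW R0: wait I1 write@8
I3  is:3  ro:9  ex:11  wr:12  — RAW R0: wait I1 write@8
I4  is:9  ro:13  ex:14  wr:15  — WAW R0: wait I1 write@8, RAW R2: wait I3 write@12
I5  is:10  ro:16  ex:21  wr:22  — RAW R0: wait I4 write@15

cycle = 16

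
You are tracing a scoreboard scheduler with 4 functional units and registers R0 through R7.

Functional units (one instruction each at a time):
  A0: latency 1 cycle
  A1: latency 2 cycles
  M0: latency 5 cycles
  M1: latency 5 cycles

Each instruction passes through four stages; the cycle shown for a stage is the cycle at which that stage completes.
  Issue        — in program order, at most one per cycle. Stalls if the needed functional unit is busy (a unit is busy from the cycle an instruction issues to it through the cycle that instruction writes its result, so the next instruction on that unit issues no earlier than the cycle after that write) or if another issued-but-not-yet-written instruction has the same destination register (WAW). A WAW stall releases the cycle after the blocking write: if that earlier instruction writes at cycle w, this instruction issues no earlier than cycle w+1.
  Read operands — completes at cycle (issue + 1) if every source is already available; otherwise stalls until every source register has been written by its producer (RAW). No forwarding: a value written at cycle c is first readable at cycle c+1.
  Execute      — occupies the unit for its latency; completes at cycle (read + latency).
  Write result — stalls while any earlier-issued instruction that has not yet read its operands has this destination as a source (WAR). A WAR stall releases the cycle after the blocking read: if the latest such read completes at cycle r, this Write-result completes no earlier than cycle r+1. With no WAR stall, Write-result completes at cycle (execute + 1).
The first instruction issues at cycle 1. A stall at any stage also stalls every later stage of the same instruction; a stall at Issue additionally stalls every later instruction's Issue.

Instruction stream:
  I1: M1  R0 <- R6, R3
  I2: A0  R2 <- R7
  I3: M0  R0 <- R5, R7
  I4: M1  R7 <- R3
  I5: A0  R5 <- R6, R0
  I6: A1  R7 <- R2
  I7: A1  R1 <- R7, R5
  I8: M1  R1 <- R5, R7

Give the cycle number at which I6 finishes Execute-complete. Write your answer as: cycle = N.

cycle = 21

[I1] 1/2/7/8
[I2] 2/3/4/5
[I3] 9/10/15/16  (WAW R0: wait I1 write@8)
[I4] 10/11/16/17
[I5] 11/17/18/19  (RAW R0: wait I3 write@16)
[I6] 18/19/21/22  (WAW R7: wait I4 write@17)
[I7] 23/24/26/27  (struct: A1 busy until I6 writes@22)
[I8] 28/29/34/35  (WAW R1: wait I7 write@27)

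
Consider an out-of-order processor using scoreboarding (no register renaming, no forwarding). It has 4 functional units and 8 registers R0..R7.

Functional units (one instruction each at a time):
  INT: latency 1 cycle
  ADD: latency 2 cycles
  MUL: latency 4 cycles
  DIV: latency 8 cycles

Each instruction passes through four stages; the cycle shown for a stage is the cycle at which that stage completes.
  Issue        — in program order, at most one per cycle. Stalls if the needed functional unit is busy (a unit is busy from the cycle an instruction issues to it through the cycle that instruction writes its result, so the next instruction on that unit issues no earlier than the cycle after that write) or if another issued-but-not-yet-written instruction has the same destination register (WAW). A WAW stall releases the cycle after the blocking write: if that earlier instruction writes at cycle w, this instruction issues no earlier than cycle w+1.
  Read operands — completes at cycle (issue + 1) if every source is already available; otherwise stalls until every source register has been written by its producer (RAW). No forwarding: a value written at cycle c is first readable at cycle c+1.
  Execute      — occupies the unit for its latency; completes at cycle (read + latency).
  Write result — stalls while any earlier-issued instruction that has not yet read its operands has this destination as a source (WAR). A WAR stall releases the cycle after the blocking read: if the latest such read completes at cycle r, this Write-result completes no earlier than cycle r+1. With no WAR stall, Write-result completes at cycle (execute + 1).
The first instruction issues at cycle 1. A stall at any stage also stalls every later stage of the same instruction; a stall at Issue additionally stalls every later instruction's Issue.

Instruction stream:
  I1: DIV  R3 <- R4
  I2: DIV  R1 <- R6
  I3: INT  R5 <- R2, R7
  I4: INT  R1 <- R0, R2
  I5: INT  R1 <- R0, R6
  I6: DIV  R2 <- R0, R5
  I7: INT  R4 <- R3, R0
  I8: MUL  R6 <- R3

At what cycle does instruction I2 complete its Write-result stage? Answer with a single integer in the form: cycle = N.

I1 -> (1, 2, 10, 11)
I2 -> (12, 13, 21, 22)  // struct: DIV busy until I1 writes@11
I3 -> (13, 14, 15, 16)
I4 -> (23, 24, 25, 26)  // WAW R1: wait I2 write@22
I5 -> (27, 28, 29, 30)  // struct: INT busy until I4 writes@26
I6 -> (28, 29, 37, 38)
I7 -> (31, 32, 33, 34)  // struct: INT busy until I5 writes@30
I8 -> (32, 33, 37, 38)

cycle = 22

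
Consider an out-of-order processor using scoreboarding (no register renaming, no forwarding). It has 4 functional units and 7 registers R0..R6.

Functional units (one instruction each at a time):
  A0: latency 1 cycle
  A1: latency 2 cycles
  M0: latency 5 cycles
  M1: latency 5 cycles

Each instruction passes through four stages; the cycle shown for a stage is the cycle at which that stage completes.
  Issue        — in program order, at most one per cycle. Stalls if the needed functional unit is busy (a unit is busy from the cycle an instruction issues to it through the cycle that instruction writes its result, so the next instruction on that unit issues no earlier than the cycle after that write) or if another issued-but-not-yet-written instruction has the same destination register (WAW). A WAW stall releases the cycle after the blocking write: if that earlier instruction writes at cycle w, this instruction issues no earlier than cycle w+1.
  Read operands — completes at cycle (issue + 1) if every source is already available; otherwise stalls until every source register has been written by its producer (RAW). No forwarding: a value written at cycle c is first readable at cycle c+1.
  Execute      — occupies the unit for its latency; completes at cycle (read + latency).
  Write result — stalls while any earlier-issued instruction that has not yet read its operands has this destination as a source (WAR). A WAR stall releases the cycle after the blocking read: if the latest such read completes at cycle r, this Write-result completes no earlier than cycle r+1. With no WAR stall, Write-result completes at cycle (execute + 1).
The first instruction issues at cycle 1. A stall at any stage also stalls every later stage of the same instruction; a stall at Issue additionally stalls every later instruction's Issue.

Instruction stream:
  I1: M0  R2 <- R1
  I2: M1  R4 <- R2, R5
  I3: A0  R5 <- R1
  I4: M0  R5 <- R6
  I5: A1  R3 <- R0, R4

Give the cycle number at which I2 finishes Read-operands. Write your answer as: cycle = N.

[1] I1 issues→M0
[2] I1 reads; I2 issues→M1
[3] I3 issues→A0
[4] I3 reads
[5] I3 exec-done
[7] I1 exec-done
[8] I1 writes R2
[9] I2 reads
[10] I3 writes R5
[11] I4 issues→M0
[12] I4 reads; I5 issues→A1
[14] I2 exec-done
[15] I2 writes R4
[16] I5 reads
[17] I4 exec-done
[18] I4 writes R5; I5 exec-done
[19] I5 writes R3

cycle = 9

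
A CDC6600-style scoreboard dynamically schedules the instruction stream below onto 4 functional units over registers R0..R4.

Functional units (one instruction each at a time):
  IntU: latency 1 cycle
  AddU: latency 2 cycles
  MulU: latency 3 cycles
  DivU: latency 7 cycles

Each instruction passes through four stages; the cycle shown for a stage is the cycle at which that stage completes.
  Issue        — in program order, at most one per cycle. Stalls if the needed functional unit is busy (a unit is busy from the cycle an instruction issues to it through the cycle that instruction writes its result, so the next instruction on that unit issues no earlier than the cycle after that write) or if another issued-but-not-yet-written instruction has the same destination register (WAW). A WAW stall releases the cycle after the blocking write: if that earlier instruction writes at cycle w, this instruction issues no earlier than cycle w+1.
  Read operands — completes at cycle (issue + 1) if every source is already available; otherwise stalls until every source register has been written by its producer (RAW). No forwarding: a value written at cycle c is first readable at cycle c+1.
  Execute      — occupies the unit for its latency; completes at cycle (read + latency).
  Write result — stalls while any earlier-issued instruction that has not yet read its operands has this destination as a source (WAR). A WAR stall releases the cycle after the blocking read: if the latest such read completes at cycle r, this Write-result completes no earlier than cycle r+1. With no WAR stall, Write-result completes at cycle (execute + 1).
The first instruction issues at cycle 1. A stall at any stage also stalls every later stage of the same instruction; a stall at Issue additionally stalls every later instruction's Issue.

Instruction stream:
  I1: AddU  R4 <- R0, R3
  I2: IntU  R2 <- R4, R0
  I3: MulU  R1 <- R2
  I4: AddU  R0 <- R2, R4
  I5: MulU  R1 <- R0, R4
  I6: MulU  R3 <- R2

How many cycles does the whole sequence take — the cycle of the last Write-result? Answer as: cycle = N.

cycle = 25

c1: issue I1 (AddU)
c2: I1 read-ops | issue I2 (IntU)
c3: issue I3 (MulU)
c4: I1 finished on AddU
c5: I1→R4
c6: I2 read-ops | issue I4 (AddU)
c7: I2 finished on IntU
c8: I2→R2
c9: I3 read-ops | I4 read-ops
c11: I4 finished on AddU
c12: I3 finished on MulU | I4→R0
c13: I3→R1
c14: issue I5 (MulU)
c15: I5 read-ops
c18: I5 finished on MulU
c19: I5→R1
c20: issue I6 (MulU)
c21: I6 read-ops
c24: I6 finished on MulU
c25: I6→R3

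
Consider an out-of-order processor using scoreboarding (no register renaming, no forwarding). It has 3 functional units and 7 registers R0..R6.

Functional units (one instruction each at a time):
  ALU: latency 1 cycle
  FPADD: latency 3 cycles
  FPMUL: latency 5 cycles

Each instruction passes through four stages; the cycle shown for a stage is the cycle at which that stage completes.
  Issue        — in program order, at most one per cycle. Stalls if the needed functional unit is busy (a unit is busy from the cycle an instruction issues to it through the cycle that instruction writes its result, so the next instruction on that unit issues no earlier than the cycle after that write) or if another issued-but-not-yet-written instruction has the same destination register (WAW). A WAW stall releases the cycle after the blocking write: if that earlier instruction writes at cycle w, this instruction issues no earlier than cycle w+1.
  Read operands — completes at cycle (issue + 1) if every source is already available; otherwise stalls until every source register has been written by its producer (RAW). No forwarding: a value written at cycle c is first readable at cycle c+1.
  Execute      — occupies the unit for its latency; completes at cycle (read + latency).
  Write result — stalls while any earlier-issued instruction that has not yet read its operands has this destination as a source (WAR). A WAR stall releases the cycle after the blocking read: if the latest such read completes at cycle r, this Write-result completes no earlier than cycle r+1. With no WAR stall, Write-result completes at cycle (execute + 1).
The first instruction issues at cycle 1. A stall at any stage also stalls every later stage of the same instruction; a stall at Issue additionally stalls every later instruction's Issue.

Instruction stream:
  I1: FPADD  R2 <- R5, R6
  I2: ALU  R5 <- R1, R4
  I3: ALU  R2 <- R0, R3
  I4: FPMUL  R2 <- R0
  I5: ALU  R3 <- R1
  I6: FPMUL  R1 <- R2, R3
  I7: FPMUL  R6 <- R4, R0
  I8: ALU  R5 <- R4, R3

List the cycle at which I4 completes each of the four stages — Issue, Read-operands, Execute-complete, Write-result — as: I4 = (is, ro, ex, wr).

cycle 1: I1→FPADD
cycle 2: I1 RO | I2→ALU
cycle 3: I2 RO
cycle 4: I2 EX
cycle 5: I1 EX | I2 WR R5
cycle 6: I1 WR R2
cycle 7: I3→ALU
cycle 8: I3 RO
cycle 9: I3 EX
cycle 10: I3 WR R2
cycle 11: I4→FPMUL
cycle 12: I4 RO | I5→ALU
cycle 13: I5 RO
cycle 14: I5 EX
cycle 15: I5 WR R3
cycle 17: I4 EX
cycle 18: I4 WR R2
cycle 19: I6→FPMUL
cycle 20: I6 RO
cycle 25: I6 EX
cycle 26: I6 WR R1
cycle 27: I7→FPMUL
cycle 28: I7 RO | I8→ALU
cycle 29: I8 RO
cycle 30: I8 EX
cycle 31: I8 WR R5
cycle 33: I7 EX
cycle 34: I7 WR R6

I4 = (11, 12, 17, 18)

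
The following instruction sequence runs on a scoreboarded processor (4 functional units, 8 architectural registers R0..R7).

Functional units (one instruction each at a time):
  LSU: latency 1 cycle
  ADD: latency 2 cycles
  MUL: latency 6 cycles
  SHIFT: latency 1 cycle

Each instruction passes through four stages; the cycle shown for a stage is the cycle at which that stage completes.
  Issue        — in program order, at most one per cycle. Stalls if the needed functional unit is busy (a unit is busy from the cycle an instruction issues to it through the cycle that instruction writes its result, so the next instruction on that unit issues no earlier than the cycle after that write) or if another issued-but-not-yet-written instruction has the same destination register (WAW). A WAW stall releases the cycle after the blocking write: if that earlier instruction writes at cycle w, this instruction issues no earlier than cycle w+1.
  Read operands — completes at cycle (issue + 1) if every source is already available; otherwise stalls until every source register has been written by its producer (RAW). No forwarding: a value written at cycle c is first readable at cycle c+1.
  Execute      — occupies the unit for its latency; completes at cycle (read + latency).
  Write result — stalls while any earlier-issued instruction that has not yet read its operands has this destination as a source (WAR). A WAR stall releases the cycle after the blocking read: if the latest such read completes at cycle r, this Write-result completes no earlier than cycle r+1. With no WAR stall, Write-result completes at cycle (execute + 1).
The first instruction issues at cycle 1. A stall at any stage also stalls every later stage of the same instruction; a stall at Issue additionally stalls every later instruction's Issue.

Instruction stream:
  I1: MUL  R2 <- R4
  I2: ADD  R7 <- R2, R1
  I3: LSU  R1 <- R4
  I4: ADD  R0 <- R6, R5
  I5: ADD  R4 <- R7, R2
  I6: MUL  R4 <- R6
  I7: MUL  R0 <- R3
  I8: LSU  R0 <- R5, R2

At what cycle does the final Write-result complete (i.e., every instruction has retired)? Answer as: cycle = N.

I1: IS=1 RO=2 EX=8 WR=9
I2: IS=2 RO=10 EX=12 WR=13  [RAW R2: wait I1 write@9]
I3: IS=3 RO=4 EX=5 WR=11  [WAR R1: wait I2 read@10]
I4: IS=14 RO=15 EX=17 WR=18  [struct: ADD busy until I2 writes@13]
I5: IS=19 RO=20 EX=22 WR=23  [struct: ADD busy until I4 writes@18]
I6: IS=24 RO=25 EX=31 WR=32  [WAW R4: wait I5 write@23]
I7: IS=33 RO=34 EX=40 WR=41  [struct: MUL busy until I6 writes@32]
I8: IS=42 RO=43 EX=44 WR=45  [WAW R0: wait I7 write@41]

cycle = 45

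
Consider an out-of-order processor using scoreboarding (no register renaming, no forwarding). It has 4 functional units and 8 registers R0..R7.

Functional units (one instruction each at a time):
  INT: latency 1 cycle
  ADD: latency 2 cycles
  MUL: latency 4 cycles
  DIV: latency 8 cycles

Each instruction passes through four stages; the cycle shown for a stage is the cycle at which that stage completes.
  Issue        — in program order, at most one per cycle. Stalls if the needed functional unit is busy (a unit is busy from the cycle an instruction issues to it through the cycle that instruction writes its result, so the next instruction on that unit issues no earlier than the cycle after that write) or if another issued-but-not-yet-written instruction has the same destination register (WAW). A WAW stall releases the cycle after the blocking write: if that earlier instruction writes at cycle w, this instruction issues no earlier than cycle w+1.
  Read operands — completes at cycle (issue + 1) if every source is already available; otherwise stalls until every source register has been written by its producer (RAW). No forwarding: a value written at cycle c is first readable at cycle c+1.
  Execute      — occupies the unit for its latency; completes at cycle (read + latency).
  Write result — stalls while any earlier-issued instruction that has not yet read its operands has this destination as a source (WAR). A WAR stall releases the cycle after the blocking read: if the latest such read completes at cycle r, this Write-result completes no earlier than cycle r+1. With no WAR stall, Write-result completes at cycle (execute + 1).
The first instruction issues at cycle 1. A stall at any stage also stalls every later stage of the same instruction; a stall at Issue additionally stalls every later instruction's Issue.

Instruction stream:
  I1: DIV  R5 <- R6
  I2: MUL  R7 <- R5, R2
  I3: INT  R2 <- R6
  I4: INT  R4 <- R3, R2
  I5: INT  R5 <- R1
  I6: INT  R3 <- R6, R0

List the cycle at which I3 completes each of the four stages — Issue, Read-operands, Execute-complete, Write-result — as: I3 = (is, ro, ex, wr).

I3 = (3, 4, 5, 13)

  I1 | 1 | 2 | 10 | 11
  I2 | 2 | 12 | 16 | 17   RAW R5: wait I1 write@11
  I3 | 3 | 4 | 5 | 13   WAR R2: wait I2 read@12
  I4 | 14 | 15 | 16 | 17   struct: INT busy until I3 writes@13
  I5 | 18 | 19 | 20 | 21   struct: INT busy until I4 writes@17
  I6 | 22 | 23 | 24 | 25   struct: INT busy until I5 writes@21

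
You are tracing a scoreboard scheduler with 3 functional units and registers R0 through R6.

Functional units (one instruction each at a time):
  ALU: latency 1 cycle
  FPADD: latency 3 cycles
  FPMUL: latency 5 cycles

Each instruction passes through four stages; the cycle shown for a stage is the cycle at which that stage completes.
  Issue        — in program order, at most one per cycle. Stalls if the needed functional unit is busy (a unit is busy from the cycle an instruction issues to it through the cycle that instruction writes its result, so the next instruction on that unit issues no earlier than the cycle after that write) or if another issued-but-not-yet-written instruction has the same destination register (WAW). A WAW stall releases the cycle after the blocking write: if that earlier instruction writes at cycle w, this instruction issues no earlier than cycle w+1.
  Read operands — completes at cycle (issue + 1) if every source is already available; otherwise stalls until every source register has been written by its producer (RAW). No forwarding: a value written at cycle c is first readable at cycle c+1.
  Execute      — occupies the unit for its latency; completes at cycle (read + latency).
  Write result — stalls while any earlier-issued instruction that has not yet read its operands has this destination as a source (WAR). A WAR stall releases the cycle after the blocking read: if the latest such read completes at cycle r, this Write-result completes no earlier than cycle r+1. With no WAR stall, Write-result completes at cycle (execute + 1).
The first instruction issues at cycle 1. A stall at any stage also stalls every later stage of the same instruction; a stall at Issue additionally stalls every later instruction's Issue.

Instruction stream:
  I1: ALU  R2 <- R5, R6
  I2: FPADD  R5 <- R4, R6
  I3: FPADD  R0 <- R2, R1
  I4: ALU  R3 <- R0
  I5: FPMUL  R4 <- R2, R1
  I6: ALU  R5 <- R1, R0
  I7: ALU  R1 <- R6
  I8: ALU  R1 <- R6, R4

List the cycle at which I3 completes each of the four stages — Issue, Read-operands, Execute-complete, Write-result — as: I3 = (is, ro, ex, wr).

I3 = (8, 9, 12, 13)

1) issue 1, read 2, done 3, write 4
2) issue 2, read 3, done 6, write 7
3) issue 8, read 9, done 12, write 13  <struct: FPADD busy until I2 writes@7>
4) issue 9, read 14, done 15, write 16  <RAW R0: wait I3 write@13>
5) issue 10, read 11, done 16, write 17
6) issue 17, read 18, done 19, write 20  <struct: ALU busy until I4 writes@16>
7) issue 21, read 22, done 23, write 24  <struct: ALU busy until I6 writes@20>
8) issue 25, read 26, done 27, write 28  <struct: ALU busy until I7 writes@24>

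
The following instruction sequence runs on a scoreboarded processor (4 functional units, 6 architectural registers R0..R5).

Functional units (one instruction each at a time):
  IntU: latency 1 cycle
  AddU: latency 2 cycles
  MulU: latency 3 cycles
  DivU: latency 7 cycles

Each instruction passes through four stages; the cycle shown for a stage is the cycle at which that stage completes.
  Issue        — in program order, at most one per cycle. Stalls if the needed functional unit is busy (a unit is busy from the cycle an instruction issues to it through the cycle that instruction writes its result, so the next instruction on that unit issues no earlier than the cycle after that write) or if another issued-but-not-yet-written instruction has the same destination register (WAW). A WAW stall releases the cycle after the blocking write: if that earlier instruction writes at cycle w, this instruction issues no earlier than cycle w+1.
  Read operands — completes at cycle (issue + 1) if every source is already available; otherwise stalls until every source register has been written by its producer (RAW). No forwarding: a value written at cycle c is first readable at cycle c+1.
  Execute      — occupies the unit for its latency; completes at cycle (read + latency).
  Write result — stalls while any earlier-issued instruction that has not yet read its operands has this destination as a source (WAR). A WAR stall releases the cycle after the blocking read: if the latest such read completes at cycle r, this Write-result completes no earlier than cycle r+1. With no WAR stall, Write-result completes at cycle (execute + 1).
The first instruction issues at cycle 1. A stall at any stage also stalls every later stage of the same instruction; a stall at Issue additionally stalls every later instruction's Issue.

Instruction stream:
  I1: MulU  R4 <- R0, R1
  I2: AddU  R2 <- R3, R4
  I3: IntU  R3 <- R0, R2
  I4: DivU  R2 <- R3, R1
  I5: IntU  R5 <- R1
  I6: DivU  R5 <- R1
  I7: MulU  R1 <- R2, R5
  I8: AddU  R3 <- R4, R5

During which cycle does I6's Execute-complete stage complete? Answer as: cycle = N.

[1] issue I1 (MulU)
[2] I1 read-ops | issue I2 (AddU)
[3] issue I3 (IntU)
[5] I1 finished on MulU
[6] I1→R4
[7] I2 read-ops
[9] I2 finished on AddU
[10] I2→R2
[11] I3 read-ops | issue I4 (DivU)
[12] I3 finished on IntU
[13] I3→R3
[14] I4 read-ops | issue I5 (IntU)
[15] I5 read-ops
[16] I5 finished on IntU
[17] I5→R5
[21] I4 finished on DivU
[22] I4→R2
[23] issue I6 (DivU)
[24] I6 read-ops | issue I7 (MulU)
[25] issue I8 (AddU)
[31] I6 finished on DivU
[32] I6→R5
[33] I7 read-ops | I8 read-ops
[35] I8 finished on AddU
[36] I7 finished on MulU | I8→R3
[37] I7→R1

cycle = 31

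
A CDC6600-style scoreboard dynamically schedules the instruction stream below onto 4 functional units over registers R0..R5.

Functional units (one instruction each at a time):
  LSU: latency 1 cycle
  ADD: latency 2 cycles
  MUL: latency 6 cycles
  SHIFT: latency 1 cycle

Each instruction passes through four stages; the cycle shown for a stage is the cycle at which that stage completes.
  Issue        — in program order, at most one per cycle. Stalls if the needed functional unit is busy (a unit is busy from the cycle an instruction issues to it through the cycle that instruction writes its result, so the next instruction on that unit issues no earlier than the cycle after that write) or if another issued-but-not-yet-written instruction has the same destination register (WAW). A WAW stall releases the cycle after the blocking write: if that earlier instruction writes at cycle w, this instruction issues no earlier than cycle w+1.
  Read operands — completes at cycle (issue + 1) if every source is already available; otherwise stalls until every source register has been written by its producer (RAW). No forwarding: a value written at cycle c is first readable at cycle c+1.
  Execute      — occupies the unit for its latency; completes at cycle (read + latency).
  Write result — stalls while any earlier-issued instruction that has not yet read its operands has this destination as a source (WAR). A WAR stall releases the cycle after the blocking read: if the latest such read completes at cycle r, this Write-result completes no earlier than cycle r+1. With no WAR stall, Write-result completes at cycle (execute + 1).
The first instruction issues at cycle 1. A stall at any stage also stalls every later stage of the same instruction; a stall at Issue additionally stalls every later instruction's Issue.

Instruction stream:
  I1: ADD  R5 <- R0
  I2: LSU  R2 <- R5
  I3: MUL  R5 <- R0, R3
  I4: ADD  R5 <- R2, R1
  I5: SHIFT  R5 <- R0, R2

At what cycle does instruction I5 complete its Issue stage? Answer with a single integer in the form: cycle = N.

t=1  issue I1 (ADD)
t=2  I1 read-ops, issue I2 (LSU)
t=4  I1 finished on ADD
t=5  I1→R5
t=6  I2 read-ops, issue I3 (MUL)
t=7  I2 finished on LSU, I3 read-ops
t=8  I2→R2
t=13  I3 finished on MUL
t=14  I3→R5
t=15  issue I4 (ADD)
t=16  I4 read-ops
t=18  I4 finished on ADD
t=19  I4→R5
t=20  issue I5 (SHIFT)
t=21  I5 read-ops
t=22  I5 finished on SHIFT
t=23  I5→R5

cycle = 20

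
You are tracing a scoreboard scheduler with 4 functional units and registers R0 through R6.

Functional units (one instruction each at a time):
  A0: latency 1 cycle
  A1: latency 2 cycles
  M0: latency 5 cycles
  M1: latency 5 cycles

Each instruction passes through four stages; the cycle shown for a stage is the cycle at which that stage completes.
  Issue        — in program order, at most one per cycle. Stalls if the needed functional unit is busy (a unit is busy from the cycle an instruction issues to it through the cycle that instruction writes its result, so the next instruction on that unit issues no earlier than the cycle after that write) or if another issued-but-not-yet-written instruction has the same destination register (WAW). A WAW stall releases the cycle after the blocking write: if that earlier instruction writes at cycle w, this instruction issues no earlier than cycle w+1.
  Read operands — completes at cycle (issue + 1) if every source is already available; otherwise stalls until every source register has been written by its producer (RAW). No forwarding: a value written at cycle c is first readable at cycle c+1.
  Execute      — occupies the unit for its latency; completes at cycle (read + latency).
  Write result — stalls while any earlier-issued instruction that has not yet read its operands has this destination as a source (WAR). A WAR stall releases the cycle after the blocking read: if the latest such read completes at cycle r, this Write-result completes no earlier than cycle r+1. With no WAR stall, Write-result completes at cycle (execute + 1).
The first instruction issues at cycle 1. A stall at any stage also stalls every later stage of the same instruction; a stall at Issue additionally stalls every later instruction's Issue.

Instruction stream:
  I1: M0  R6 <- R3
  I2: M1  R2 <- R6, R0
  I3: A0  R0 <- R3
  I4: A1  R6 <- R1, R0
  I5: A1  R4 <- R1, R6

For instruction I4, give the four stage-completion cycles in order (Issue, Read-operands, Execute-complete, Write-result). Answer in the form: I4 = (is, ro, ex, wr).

I4 = (9, 11, 13, 14)

cycle 1: I1 issues→M0
cycle 2: I1 reads, I2 issues→M1
cycle 3: I3 issues→A0
cycle 4: I3 reads
cycle 5: I3 exec-done
cycle 7: I1 exec-done
cycle 8: I1 writes R6
cycle 9: I2 reads, I4 issues→A1
cycle 10: I3 writes R0
cycle 11: I4 reads
cycle 13: I4 exec-done
cycle 14: I2 exec-done, I4 writes R6
cycle 15: I2 writes R2, I5 issues→A1
cycle 16: I5 reads
cycle 18: I5 exec-done
cycle 19: I5 writes R4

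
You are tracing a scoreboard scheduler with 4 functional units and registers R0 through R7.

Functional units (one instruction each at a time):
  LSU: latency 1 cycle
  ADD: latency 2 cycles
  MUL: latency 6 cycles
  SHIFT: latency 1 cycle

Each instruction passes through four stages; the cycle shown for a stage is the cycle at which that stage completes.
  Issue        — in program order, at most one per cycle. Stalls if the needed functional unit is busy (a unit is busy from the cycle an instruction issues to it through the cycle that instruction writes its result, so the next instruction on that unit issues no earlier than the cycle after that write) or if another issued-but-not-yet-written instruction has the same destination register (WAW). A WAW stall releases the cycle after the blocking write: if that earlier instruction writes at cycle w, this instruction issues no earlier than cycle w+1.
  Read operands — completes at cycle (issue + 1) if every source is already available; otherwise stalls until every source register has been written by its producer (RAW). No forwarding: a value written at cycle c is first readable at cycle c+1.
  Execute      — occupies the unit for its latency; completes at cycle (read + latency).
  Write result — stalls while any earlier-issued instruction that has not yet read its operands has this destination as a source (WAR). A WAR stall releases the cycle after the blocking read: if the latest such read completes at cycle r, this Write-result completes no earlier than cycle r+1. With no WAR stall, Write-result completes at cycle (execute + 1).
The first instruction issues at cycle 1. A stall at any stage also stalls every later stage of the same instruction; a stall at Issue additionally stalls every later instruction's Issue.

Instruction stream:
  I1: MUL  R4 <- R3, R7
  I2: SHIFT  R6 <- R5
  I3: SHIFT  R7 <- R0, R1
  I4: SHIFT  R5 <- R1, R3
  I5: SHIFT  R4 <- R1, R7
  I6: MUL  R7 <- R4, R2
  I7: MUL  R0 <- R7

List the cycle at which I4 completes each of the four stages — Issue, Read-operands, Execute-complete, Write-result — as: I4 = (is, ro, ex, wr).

I4 = (10, 11, 12, 13)

[I1] 1/2/8/9
[I2] 2/3/4/5
[I3] 6/7/8/9  (struct: SHIFT busy until I2 writes@5)
[I4] 10/11/12/13  (struct: SHIFT busy until I3 writes@9)
[I5] 14/15/16/17  (struct: SHIFT busy until I4 writes@13)
[I6] 15/18/24/25  (RAW R4: wait I5 write@17)
[I7] 26/27/33/34  (struct: MUL busy until I6 writes@25)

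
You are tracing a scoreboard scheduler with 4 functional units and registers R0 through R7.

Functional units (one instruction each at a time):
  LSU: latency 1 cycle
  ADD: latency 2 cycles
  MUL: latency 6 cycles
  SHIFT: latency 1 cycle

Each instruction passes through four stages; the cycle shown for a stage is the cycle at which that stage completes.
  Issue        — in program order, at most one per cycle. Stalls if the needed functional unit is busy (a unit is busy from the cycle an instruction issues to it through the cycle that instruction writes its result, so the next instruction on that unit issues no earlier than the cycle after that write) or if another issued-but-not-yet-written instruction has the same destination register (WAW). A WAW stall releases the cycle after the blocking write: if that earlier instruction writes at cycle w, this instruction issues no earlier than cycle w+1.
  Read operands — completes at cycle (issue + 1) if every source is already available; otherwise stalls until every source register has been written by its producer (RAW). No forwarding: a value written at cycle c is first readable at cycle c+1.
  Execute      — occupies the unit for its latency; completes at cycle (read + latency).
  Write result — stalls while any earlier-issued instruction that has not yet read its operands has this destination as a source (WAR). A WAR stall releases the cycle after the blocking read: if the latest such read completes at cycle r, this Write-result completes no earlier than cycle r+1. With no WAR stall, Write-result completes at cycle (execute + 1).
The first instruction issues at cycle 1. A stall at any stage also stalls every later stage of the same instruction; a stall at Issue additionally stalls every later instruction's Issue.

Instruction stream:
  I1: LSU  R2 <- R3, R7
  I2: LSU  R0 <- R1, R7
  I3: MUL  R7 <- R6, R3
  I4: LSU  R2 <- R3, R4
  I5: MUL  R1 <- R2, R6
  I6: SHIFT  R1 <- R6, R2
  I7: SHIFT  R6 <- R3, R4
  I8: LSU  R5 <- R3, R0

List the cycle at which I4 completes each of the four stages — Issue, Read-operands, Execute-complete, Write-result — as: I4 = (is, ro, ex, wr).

I1  is:1  ro:2  ex:3  wr:4
I2  is:5  ro:6  ex:7  wr:8  — struct: LSU busy until I1 writes@4
I3  is:6  ro:7  ex:13  wr:14
I4  is:9  ro:10  ex:11  wr:12  — struct: LSU busy until I2 writes@8
I5  is:15  ro:16  ex:22  wr:23  — struct: MUL busy until I3 writes@14
I6  is:24  ro:25  ex:26  wr:27  — WAW R1: wait I5 write@23
I7  is:28  ro:29  ex:30  wr:31  — struct: SHIFT busy until I6 writes@27
I8  is:29  ro:30  ex:31  wr:32

I4 = (9, 10, 11, 12)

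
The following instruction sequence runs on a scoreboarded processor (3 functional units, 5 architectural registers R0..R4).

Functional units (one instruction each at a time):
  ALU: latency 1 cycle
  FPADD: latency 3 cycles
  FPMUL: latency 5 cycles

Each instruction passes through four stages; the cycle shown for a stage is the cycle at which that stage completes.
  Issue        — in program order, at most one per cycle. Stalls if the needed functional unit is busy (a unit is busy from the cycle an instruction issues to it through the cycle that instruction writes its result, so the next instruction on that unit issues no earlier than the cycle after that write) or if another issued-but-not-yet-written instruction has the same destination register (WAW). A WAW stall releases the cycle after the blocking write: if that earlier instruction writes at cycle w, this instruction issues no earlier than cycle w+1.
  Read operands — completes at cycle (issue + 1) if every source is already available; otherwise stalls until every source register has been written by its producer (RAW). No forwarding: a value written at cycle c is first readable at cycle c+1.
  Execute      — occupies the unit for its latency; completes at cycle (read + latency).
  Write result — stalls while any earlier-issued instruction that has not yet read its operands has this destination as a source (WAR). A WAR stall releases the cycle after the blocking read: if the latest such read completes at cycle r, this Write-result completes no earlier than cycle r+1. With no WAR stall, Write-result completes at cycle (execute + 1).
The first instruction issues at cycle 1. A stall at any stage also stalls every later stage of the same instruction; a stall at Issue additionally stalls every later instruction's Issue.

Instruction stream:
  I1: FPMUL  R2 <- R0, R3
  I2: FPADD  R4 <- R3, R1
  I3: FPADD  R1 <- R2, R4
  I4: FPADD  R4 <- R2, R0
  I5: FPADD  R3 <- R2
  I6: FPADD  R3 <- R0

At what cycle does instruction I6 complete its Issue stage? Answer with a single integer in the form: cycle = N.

cycle = 26

[I1] 1/2/7/8
[I2] 2/3/6/7
[I3] 8/9/12/13  (struct: FPADD busy until I2 writes@7)
[I4] 14/15/18/19  (struct: FPADD busy until I3 writes@13)
[I5] 20/21/24/25  (struct: FPADD busy until I4 writes@19)
[I6] 26/27/30/31  (struct: FPADD busy until I5 writes@25)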